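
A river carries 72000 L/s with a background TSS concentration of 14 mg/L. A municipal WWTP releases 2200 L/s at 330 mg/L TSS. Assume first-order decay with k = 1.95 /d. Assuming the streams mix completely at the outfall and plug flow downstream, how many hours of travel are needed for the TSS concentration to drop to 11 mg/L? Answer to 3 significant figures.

9.27 h

After mixing, C = (72000·14.00 + 2200·330.0) / 74200 = 1734000/74200 = 23.37 mg/L.
23.37·exp(−k·t) = 11 → t = ln(23.37/11)/k = 33390 s = 9.274 h.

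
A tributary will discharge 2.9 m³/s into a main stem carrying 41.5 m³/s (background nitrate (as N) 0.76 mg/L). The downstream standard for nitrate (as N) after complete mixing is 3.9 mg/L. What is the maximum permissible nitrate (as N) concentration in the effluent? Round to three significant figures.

At the limit, (Qr·Cr + Qe·Cₑ)/(Qr + Qe) = 3.9:
Cₑ = (44.40·3.9 − 41.50·0.7600) / 2.900 = 48.83 mg/L.

48.8 mg/L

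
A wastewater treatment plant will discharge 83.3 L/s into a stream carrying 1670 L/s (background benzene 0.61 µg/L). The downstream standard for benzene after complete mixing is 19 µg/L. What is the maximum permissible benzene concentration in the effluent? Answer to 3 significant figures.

388 µg/L

At the limit, (Qr·Cr + Qe·Cₑ)/(Qr + Qe) = 19:
Cₑ = (1753·19 − 1670·0.6100) / 83.30 = 387.7 µg/L.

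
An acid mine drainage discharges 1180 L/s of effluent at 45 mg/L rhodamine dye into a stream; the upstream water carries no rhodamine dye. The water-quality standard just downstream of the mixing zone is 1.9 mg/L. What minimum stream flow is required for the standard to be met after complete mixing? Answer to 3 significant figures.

Set C_mix = 1.9: (Q·0 + 1180·45.00) / (Q + 1180) = 1.9
→ Q = 1180·(45.00 − 1.9)/(1.9 − 0) = 26770 L/s.

26800 L/s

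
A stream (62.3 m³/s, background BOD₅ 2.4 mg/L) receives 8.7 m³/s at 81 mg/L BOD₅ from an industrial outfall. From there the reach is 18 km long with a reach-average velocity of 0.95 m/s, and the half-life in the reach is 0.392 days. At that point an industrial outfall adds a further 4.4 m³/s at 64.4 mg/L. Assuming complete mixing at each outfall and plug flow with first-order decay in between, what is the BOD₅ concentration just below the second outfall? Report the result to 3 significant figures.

Conservation of mass: C = (62.30·2.400 + 8.700·81.00) / 71.00 = 854.2/71.00 = 12.03 mg/L; combined flow 71.00 m³/s.
Travel time t = 18·1000 / 0.95 = 18950 s = 5.263 h.
Half-life 0.392 d → k = ln 2 / 0.392 = 1.768 d⁻¹.
First-order decay: C = 12.03·exp(−k·t) = 12.03·0.6786 = 8.164 mg/L.
At the second outfall, C = (71.00·8.164 + 4.400·64.40) / (71.00 + 4.400) = 11.45 mg/L.

11.4 mg/L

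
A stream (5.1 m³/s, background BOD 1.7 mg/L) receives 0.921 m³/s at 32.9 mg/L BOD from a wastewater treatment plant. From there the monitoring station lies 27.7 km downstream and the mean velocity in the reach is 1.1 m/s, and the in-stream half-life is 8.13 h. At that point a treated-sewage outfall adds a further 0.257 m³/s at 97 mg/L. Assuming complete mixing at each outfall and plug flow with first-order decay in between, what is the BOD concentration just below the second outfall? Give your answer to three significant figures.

7.39 mg/L

Mixed concentration C = ΣQC/ΣQ = (5.100·1.700 + 0.9210·32.90) / 6.021 = 38.97/6.021 = 6.472 mg/L; combined flow 6.021 m³/s.
Travel time t = 27.7·1000 / 1.1 = 25180 s = 6.995 h.
Half-life 8.13 h → k = ln 2 / 8.13 = 0.08526 h⁻¹ = 2.046 d⁻¹.
First-order decay: C = 6.472·exp(−k·t) = 6.472·0.5508 = 3.565 mg/L.
At the second outfall, C = (6.021·3.565 + 0.2570·97.00) / (6.021 + 0.2570) = 7.390 mg/L.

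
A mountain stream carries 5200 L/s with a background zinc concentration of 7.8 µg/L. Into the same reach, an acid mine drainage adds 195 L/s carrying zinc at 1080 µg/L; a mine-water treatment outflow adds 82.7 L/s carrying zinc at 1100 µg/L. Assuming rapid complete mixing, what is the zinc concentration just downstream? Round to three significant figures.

62.5 µg/L

Flow-weighted average: C = (5200·7.800 + 195.0·1080 + 82.70·1100) / 5478 = 342100/5478 = 62.46 µg/L.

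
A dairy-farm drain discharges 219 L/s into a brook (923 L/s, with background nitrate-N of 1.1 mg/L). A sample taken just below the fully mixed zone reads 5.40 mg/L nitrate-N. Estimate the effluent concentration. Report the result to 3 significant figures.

23.5 mg/L

Mass balance: 923.0·1.100 + 219.0·Cₑ = 1142·5.400
→ Cₑ = (1142·5.400 − 923.0·1.100) / 219.0 = 23.52 mg/L.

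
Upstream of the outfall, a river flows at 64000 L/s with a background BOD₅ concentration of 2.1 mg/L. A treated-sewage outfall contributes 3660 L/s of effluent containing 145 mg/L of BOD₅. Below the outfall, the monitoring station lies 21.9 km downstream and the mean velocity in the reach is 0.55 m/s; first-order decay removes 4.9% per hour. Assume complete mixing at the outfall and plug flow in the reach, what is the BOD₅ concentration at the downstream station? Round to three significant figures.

Mass balance: C = (64000·2.100 + 3660·145.0) / 67660 = 665100/67660 = 9.830 mg/L.
Travel time t = 21.9·1000 / 0.55 = 39820 s = 11.06 h.
4.9%/h lost → k = −ln(1 − 0.049) = 0.05024 h⁻¹.
Decay over the reach: 9.830·exp(−kt) = 9.830·0.5737 = 5.639 mg/L.

5.64 mg/L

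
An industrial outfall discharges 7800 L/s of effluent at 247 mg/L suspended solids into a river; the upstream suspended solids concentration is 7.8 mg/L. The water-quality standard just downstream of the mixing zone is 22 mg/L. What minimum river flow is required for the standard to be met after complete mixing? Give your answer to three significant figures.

Set C_mix = 22: (Q·7.800 + 7800·247.0) / (Q + 7800) = 22
→ Q = 7800·(247.0 − 22)/(22 − 7.800) = 123600 L/s.

124000 L/s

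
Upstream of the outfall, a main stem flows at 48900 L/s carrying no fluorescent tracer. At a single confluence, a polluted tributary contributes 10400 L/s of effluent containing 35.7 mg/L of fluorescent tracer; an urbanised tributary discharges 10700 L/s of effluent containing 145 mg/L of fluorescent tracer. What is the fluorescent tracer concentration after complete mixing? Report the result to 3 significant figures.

27.5 mg/L

Conservation of mass: C = (48900·0 + 10400·35.70 + 10700·145.0) / 70000 = 1923000/70000 = 27.47 mg/L.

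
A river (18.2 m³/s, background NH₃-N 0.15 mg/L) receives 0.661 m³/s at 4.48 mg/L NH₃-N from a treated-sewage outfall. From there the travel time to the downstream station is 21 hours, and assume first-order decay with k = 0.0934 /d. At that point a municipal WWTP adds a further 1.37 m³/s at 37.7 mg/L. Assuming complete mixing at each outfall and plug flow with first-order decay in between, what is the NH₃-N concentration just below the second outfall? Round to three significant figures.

2.81 mg/L

Conservation of mass: C = (18.20·0.1500 + 0.6610·4.480) / 18.86 = 5.691/18.86 = 0.3017 mg/L; combined flow 18.86 m³/s.
After decay, C = 0.3017 × e^(−kt) = 0.3017 × 0.9215 = 0.2781 mg/L.
Second outfall: C = (18.86·0.2781 + 1.370·37.70)/20.23 = 2.812 mg/L.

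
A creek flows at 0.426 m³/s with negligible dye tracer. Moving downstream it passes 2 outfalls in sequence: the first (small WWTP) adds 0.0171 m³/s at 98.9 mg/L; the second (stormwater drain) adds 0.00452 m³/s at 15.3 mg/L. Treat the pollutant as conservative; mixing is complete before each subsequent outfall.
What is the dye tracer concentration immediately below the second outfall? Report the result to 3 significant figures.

Below outfall 1: Q → 0.4431 m³/s, C = (0.4260·0 + 0.01710·98.90)/0.4431 = 3.817 mg/L.
Below outfall 2: Q → 0.4476 m³/s, C = (0.4431·3.817 + 0.004520·15.30)/0.4476 = 3.933 mg/L.

3.93 mg/L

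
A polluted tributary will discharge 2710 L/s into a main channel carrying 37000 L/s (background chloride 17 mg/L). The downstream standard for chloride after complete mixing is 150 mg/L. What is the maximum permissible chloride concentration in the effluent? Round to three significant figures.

1970 mg/L

At the limit, (Qr·Cr + Qe·Cₑ)/(Qr + Qe) = 150:
Cₑ = (39710·150 − 37000·17.00) / 2710 = 1966 mg/L.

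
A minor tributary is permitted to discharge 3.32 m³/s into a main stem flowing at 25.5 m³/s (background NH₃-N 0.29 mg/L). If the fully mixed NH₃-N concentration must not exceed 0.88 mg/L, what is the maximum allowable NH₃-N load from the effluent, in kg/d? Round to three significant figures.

1550 kg/d

Mass balance at the limit: 25.50·0.2900 + 3.320·Cₑ = 28.82·0.88 → Cₑ = 5.412 mg/L.
Load = 3.320 m³/s × 5.412 g/m³ × 86 400 s/d = 1552 kg/d.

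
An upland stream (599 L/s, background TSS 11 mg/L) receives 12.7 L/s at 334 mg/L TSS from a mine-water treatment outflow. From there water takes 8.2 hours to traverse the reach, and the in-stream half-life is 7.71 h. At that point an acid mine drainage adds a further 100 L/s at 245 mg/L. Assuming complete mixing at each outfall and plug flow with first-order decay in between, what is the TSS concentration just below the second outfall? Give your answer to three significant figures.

After mixing, C = (599.0·11.00 + 12.70·334.0) / 611.7 = 10830/611.7 = 17.71 mg/L; combined flow 611.7 L/s.
Half-life 7.71 h → k = ln 2 / 7.71 = 0.08990 h⁻¹ = 2.158 d⁻¹.
After decay, C = 17.71 × e^(−kt) = 17.71 × 0.4785 = 8.472 mg/L.
Second outfall: C = (611.7·8.472 + 100.0·245.0)/711.7 = 41.71 mg/L.

41.7 mg/L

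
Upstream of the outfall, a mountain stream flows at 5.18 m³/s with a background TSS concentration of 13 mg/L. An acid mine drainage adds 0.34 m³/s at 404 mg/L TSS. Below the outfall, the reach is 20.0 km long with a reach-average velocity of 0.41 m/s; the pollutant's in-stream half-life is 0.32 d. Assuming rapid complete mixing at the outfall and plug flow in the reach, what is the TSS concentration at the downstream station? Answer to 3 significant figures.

10.9 mg/L

Mixed concentration C = ΣQC/ΣQ = (5.180·13.00 + 0.3400·404.0) / 5.520 = 204.7/5.520 = 37.08 mg/L.
Travel time t = 20.0·1000 / 0.41 = 48780 s = 13.55 h.
Half-life 0.32 d → k = ln 2 / 0.32 = 2.166 d⁻¹.
First-order decay: C = 37.08·exp(−k·t) = 37.08·0.2944 = 10.92 mg/L.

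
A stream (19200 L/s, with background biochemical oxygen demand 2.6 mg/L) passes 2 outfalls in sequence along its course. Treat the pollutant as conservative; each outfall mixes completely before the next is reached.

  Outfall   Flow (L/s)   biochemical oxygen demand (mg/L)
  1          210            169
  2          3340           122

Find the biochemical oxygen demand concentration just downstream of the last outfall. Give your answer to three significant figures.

21.7 mg/L

After outfall 1: Q = 19200 + 210.0 = 19410 L/s; C = (19200·2.600 + 210.0·169.0)/19410 = 4.400 mg/L.
After outfall 2: Q = 19410 + 3340 = 22750 L/s; C = (19410·4.400 + 3340·122.0)/22750 = 21.67 mg/L.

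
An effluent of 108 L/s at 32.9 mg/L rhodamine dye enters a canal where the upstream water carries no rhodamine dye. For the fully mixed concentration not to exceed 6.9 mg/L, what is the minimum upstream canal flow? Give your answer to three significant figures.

407 L/s

Set C_mix = 6.9: (Q·0 + 108.0·32.90) / (Q + 108.0) = 6.9
→ Q = 108.0·(32.90 − 6.9)/(6.9 − 0) = 407.0 L/s.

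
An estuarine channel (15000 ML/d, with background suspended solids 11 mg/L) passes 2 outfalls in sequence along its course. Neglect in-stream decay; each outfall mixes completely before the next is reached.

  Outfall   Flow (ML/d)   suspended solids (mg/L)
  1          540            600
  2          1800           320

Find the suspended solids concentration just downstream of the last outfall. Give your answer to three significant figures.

Outfall 1: combined Q = 15540 ML/d; C = (15000·11.00 + 540.0·600.0)/15540 = 31.47 mg/L.
Outfall 2: combined Q = 17340 ML/d; C = (15540·31.47 + 1800·320.0)/17340 = 61.42 mg/L.

61.4 mg/L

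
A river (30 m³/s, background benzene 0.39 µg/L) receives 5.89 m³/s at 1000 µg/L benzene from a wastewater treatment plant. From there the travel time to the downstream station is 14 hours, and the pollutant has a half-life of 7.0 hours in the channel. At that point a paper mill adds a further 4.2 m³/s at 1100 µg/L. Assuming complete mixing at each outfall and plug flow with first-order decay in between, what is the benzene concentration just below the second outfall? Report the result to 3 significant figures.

After mixing, C = (30.00·0.3900 + 5.890·1000) / 35.89 = 5902/35.89 = 164.4 µg/L; combined flow 35.89 m³/s.
Half-life 7.0 h → k = ln 2 / 7.0 = 0.09902 h⁻¹ = 2.377 d⁻¹.
After decay, C = 164.4 × e^(−kt) = 164.4 × 0.2500 = 41.11 µg/L.
At the second outfall, C = (35.89·41.11 + 4.200·1100) / (35.89 + 4.200) = 152.0 µg/L.

152 µg/L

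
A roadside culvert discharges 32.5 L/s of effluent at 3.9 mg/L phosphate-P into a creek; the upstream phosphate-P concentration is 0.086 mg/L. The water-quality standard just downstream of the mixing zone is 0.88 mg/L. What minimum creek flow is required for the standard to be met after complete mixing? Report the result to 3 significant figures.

Set C_mix = 0.88: (Q·0.08600 + 32.50·3.900) / (Q + 32.50) = 0.88
→ Q = 32.50·(3.900 − 0.88)/(0.88 − 0.08600) = 123.6 L/s.

124 L/s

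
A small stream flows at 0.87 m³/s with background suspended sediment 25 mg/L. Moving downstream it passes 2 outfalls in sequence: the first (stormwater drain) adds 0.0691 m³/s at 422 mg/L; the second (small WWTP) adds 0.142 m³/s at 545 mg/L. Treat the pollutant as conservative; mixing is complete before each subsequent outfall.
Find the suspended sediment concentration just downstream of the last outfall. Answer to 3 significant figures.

119 mg/L

Outfall 1: combined Q = 0.9391 m³/s; C = (0.8700·25.00 + 0.06910·422.0)/0.9391 = 54.21 mg/L.
Outfall 2: combined Q = 1.081 m³/s; C = (0.9391·54.21 + 0.1420·545.0)/1.081 = 118.7 mg/L.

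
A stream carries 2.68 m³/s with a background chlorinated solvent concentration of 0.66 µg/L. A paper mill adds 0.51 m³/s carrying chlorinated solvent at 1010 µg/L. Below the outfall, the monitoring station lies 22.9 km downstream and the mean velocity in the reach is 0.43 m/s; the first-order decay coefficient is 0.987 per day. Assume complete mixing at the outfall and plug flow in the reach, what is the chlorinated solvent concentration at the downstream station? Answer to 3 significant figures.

After mixing, C = (2.680·0.6600 + 0.5100·1010) / 3.190 = 516.9/3.190 = 162.0 µg/L.
Travel time t = 22.9·1000 / 0.43 = 53260 s = 14.79 h.
Decay over the reach: 162.0·exp(−kt) = 162.0·0.5442 = 88.18 µg/L.

88.2 µg/L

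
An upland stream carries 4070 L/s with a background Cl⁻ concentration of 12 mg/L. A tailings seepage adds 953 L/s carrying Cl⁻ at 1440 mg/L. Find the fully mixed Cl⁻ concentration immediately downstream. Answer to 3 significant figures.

283 mg/L

After mixing, C = (4070·12.00 + 953.0·1440) / 5023 = 1421000/5023 = 282.9 mg/L.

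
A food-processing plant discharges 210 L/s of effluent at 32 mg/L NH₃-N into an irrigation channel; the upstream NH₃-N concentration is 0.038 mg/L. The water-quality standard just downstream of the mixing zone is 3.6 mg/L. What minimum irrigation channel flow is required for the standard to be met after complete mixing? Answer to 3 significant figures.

Set C_mix = 3.6: (Q·0.03800 + 210.0·32.00) / (Q + 210.0) = 3.6
→ Q = 210.0·(32.00 − 3.6)/(3.6 − 0.03800) = 1674 L/s.

1670 L/s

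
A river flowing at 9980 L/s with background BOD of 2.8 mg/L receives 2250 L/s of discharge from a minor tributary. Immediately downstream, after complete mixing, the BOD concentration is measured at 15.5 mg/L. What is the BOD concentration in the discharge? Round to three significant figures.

71.8 mg/L

Mass balance: 9980·2.800 + 2250·Cₑ = 12230·15.50
→ Cₑ = (12230·15.50 − 9980·2.800) / 2250 = 71.83 mg/L.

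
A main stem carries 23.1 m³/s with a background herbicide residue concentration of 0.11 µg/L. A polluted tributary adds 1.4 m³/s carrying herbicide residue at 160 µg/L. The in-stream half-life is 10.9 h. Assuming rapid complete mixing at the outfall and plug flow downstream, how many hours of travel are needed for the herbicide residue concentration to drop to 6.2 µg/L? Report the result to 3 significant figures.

After mixing, C = (23.10·0.1100 + 1.400·160.0) / 24.50 = 226.5/24.50 = 9.247 µg/L.
Half-life 10.9 h → k = ln 2 / 10.9 = 0.06359 h⁻¹ = 1.526 d⁻¹.
9.247·exp(−k·t) = 6.2 → t = ln(9.247/6.2)/k = 22630 s = 6.285 h.

6.29 h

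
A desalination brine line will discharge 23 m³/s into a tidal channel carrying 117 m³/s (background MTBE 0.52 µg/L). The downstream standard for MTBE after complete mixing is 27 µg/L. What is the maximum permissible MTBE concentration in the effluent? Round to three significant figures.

162 µg/L

At the limit, (Qr·Cr + Qe·Cₑ)/(Qr + Qe) = 27:
Cₑ = (140.0·27 − 117.0·0.5200) / 23.00 = 161.7 µg/L.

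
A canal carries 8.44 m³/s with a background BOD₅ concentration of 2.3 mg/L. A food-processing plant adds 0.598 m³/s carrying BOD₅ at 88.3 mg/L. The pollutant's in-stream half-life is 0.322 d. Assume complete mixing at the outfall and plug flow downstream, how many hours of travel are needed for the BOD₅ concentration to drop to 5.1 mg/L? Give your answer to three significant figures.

5.01 h

After mixing, C = (8.440·2.300 + 0.5980·88.30) / 9.038 = 72.22/9.038 = 7.990 mg/L.
Half-life 0.322 d → k = ln 2 / 0.322 = 2.153 d⁻¹.
7.990·exp(−k·t) = 5.1 → t = ln(7.990/5.1)/k = 18020 s = 5.006 h.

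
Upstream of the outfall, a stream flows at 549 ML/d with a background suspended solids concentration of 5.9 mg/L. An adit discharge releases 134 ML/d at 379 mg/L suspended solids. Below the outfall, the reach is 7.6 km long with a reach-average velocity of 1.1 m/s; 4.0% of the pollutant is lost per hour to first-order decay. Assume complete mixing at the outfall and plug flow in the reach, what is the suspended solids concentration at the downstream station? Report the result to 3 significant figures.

Mixed concentration C = ΣQC/ΣQ = (549.0·5.900 + 134.0·379.0) / 683.0 = 54030/683.0 = 79.10 mg/L.
Travel time t = 7.6·1000 / 1.1 = 6909 s = 1.919 h.
4.0%/h lost → k = −ln(1 − 0.04) = 0.04082 h⁻¹.
First-order decay: C = 79.10·exp(−k·t) = 79.10·0.9246 = 73.14 mg/L.

73.1 mg/L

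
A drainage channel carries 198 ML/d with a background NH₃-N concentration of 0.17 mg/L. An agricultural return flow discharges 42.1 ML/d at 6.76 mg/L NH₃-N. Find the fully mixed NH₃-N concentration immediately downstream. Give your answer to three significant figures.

Mixed concentration C = ΣQC/ΣQ = (198.0·0.1700 + 42.10·6.760) / 240.1 = 318.3/240.1 = 1.326 mg/L.

1.33 mg/L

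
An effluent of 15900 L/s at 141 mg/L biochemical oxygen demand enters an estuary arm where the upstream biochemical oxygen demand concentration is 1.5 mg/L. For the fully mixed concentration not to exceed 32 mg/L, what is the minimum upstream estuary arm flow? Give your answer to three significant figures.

Set C_mix = 32: (Q·1.500 + 15900·141.0) / (Q + 15900) = 32
→ Q = 15900·(141.0 − 32)/(32 − 1.500) = 56820 L/s.

56800 L/s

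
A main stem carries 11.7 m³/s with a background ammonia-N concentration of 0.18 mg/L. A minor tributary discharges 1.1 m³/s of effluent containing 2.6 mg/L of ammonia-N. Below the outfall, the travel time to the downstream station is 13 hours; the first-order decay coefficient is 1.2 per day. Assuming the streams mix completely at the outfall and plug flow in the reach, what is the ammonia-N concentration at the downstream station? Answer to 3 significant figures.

Mass balance: C = (11.70·0.1800 + 1.100·2.600) / 12.80 = 4.966/12.80 = 0.3880 mg/L.
Applying C = C₀e^(−kt): 0.3880 × 0.5220 = 0.2025 mg/L.

0.203 mg/L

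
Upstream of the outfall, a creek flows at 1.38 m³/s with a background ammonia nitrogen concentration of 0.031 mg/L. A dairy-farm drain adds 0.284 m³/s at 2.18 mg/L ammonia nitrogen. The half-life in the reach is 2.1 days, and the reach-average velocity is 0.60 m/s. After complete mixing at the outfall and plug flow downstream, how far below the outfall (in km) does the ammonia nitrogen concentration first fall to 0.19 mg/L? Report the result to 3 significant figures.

116 km

Mass balance: C = (1.380·0.03100 + 0.2840·2.180) / 1.664 = 0.6619/1.664 = 0.3978 mg/L.
Half-life 2.1 d → k = ln 2 / 2.1 = 0.3301 d⁻¹.
Set 0.3978·exp(−k·t) = 0.19 → t = ln(0.3978/0.19)/k = 193400 s = 53.72 h.
Distance = v·t = 0.60·193400 = 116000 m = 116.0 km.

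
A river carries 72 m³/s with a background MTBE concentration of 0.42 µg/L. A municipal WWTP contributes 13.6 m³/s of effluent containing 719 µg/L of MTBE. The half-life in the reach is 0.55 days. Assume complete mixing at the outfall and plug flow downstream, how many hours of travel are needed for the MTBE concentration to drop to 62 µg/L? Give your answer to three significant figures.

11.7 h

Conservation of mass: C = (72.00·0.4200 + 13.60·719.0) / 85.60 = 9809/85.60 = 114.6 µg/L.
Half-life 0.55 d → k = ln 2 / 0.55 = 1.260 d⁻¹.
114.6·exp(−k·t) = 62 → t = ln(114.6/62)/k = 42110 s = 11.70 h.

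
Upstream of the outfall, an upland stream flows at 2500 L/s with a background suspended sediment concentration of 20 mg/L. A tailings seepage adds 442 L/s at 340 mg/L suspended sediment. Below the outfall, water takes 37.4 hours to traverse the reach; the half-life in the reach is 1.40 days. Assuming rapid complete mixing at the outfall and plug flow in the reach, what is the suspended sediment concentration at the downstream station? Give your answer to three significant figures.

31.5 mg/L

Flow-weighted average: C = (2500·20.00 + 442.0·340.0) / 2942 = 200300/2942 = 68.08 mg/L.
Half-life 1.40 d → k = ln 2 / 1.40 = 0.4951 d⁻¹.
After decay, C = 68.08 × e^(−kt) = 68.08 × 0.4623 = 31.47 mg/L.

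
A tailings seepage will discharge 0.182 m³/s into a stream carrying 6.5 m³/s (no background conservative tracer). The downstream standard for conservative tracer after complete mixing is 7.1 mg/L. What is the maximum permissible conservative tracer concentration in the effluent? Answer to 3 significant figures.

At the limit, (Qr·Cr + Qe·Cₑ)/(Qr + Qe) = 7.1:
Cₑ = (6.682·7.1 − 6.500·0) / 0.1820 = 260.7 mg/L.

261 mg/L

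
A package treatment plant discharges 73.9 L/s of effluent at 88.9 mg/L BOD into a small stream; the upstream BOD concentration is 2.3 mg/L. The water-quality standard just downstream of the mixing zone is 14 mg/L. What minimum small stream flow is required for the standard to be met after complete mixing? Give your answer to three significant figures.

Set C_mix = 14: (Q·2.300 + 73.90·88.90) / (Q + 73.90) = 14
→ Q = 73.90·(88.90 − 14)/(14 − 2.300) = 473.1 L/s.

473 L/s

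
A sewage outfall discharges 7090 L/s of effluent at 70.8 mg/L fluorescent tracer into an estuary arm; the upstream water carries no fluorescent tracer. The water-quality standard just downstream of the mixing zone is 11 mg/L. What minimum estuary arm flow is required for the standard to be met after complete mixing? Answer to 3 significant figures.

38500 L/s

Set C_mix = 11: (Q·0 + 7090·70.80) / (Q + 7090) = 11
→ Q = 7090·(70.80 − 11)/(11 − 0) = 38540 L/s.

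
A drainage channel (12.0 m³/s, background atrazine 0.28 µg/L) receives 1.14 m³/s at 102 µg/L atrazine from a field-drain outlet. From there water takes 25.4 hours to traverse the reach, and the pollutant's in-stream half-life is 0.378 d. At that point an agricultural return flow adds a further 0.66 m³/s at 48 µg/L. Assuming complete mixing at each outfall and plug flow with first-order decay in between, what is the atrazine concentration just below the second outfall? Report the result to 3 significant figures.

Flow-weighted average: C = (12.00·0.2800 + 1.140·102.0) / 13.14 = 119.6/13.14 = 9.105 µg/L; combined flow 13.14 m³/s.
Half-life 0.378 d → k = ln 2 / 0.378 = 1.834 d⁻¹.
Decay over the reach: 9.105·exp(−kt) = 9.105·0.1436 = 1.308 µg/L.
Second outfall: C = (13.14·1.308 + 0.6600·48.00)/13.80 = 3.541 µg/L.

3.54 µg/L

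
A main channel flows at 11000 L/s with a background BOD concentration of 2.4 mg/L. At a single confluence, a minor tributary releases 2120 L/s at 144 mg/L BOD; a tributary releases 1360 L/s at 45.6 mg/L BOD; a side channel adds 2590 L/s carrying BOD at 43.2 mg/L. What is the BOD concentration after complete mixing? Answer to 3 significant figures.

Flow-weighted average: C = (11000·2.400 + 2120·144.0 + 1360·45.60 + 2590·43.20) / 17070 = 505600/17070 = 29.62 mg/L.

29.6 mg/L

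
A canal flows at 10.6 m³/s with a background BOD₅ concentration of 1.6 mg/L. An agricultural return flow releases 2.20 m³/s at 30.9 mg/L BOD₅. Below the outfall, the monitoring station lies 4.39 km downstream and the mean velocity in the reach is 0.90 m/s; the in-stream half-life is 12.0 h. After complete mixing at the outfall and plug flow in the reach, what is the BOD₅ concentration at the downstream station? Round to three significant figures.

Mass balance: C = (10.60·1.600 + 2.200·30.90) / 12.80 = 84.94/12.80 = 6.636 mg/L.
Travel time t = 4.39·1000 / 0.90 = 4878 s = 1.355 h.
Half-life 12.0 h → k = ln 2 / 12.0 = 0.05776 h⁻¹ = 1.386 d⁻¹.
After decay, C = 6.636 × e^(−kt) = 6.636 × 0.9247 = 6.136 mg/L.

6.14 mg/L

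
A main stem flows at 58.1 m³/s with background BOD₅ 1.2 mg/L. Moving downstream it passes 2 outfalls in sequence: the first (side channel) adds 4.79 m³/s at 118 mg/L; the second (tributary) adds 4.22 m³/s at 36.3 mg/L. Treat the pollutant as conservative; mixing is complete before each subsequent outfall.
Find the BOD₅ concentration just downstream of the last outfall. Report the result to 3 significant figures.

Below outfall 1: Q → 62.89 m³/s, C = (58.10·1.200 + 4.790·118.0)/62.89 = 10.10 mg/L.
Below outfall 2: Q → 67.11 m³/s, C = (62.89·10.10 + 4.220·36.30)/67.11 = 11.74 mg/L.

11.7 mg/L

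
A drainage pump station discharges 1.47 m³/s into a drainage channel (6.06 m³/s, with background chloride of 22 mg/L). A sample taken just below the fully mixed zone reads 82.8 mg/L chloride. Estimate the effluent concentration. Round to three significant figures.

Mass balance: 6.060·22.00 + 1.470·Cₑ = 7.530·82.80
→ Cₑ = (7.530·82.80 − 6.060·22.00) / 1.470 = 333.4 mg/L.

333 mg/L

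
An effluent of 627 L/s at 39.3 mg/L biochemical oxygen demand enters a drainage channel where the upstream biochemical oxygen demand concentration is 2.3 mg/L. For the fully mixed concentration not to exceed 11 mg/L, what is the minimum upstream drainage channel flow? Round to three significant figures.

2040 L/s

Set C_mix = 11: (Q·2.300 + 627.0·39.30) / (Q + 627.0) = 11
→ Q = 627.0·(39.30 − 11)/(11 − 2.300) = 2040 L/s.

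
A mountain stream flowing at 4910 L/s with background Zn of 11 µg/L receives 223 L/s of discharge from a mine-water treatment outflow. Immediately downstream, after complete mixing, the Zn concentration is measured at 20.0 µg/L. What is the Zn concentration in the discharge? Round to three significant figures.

218 µg/L

Mass balance: 4910·11.00 + 223.0·Cₑ = 5133·20.00
→ Cₑ = (5133·20.00 − 4910·11.00) / 223.0 = 218.2 µg/L.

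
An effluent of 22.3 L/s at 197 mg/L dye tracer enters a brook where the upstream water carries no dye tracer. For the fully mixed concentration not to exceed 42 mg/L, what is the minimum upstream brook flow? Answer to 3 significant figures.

Set C_mix = 42: (Q·0 + 22.30·197.0) / (Q + 22.30) = 42
→ Q = 22.30·(197.0 − 42)/(42 − 0) = 82.30 L/s.

82.3 L/s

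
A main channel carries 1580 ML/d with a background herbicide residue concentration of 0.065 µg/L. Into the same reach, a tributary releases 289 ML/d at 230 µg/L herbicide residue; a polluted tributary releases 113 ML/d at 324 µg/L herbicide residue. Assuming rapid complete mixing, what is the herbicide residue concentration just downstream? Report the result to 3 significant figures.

Flow-weighted average: C = (1580·0.06500 + 289.0·230.0 + 113.0·324.0) / 1982 = 103200/1982 = 52.06 µg/L.

52.1 µg/L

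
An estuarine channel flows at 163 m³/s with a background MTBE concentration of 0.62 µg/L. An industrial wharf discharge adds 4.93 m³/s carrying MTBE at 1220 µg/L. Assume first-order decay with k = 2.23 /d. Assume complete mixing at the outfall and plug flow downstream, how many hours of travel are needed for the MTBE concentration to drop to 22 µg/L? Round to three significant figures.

Mixed concentration C = ΣQC/ΣQ = (163.0·0.6200 + 4.930·1220) / 167.9 = 6116/167.9 = 36.42 µg/L.
36.42·exp(−k·t) = 22 → t = ln(36.42/22)/k = 19530 s = 5.424 h.

5.42 h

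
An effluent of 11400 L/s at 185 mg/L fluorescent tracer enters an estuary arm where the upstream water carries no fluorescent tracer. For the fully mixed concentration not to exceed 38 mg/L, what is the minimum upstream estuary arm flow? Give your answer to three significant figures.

Set C_mix = 38: (Q·0 + 11400·185.0) / (Q + 11400) = 38
→ Q = 11400·(185.0 − 38)/(38 − 0) = 44100 L/s.

44100 L/s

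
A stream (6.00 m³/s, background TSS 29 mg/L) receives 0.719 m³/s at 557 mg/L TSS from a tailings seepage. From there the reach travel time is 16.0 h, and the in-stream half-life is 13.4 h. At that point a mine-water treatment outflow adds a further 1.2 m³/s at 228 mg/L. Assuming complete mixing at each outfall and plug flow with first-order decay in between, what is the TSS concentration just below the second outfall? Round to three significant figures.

Conservation of mass: C = (6.000·29.00 + 0.7190·557.0) / 6.719 = 574.5/6.719 = 85.50 mg/L; combined flow 6.719 m³/s.
Half-life 13.4 h → k = ln 2 / 13.4 = 0.05173 h⁻¹ = 1.241 d⁻¹.
First-order decay: C = 85.50·exp(−k·t) = 85.50·0.4371 = 37.37 mg/L.
Second outfall: C = (6.719·37.37 + 1.200·228.0)/7.919 = 66.26 mg/L.

66.3 mg/L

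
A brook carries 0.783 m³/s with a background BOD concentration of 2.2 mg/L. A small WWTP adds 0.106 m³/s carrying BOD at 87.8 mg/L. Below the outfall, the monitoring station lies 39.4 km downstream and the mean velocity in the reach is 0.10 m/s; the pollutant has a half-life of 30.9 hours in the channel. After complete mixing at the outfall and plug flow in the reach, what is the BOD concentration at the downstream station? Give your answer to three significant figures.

Mixed concentration C = ΣQC/ΣQ = (0.7830·2.200 + 0.1060·87.80) / 0.8890 = 11.03/0.8890 = 12.41 mg/L.
Travel time t = 39.4·1000 / 0.10 = 394000 s = 109.4 h.
Half-life 30.9 h → k = ln 2 / 30.9 = 0.02243 h⁻¹ = 0.5384 d⁻¹.
First-order decay: C = 12.41·exp(−k·t) = 12.41·0.08586 = 1.065 mg/L.

1.07 mg/L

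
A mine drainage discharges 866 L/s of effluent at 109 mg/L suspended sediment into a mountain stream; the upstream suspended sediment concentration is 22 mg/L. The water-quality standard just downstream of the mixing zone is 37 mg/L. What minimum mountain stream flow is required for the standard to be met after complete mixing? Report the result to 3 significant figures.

Set C_mix = 37: (Q·22.00 + 866.0·109.0) / (Q + 866.0) = 37
→ Q = 866.0·(109.0 − 37)/(37 − 22.00) = 4157 L/s.

4160 L/s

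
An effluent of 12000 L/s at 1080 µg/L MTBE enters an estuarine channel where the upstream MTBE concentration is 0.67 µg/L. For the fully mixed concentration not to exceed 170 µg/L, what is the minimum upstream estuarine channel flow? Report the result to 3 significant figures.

64500 L/s

Set C_mix = 170: (Q·0.6700 + 12000·1080) / (Q + 12000) = 170
→ Q = 12000·(1080 − 170)/(170 − 0.6700) = 64490 L/s.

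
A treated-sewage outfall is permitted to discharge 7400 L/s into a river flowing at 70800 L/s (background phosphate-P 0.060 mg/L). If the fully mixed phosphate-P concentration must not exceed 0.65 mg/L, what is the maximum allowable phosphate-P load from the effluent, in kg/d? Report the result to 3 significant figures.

Mass balance at the limit: 70800·0.06000 + 7400·Cₑ = 78200·0.65 → Cₑ = 6.295 mg/L.
7400 L/s = 7.400 m³/s. Load = 7.400 m³/s × 6.295 g/m³ × 86 400 s/d = 4025 kg/d.

4020 kg/d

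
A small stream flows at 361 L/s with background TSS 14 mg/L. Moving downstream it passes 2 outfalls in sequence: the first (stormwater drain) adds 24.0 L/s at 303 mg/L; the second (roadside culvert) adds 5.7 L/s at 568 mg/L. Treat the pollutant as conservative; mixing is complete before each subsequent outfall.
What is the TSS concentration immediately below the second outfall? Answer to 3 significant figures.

39.8 mg/L

Outfall 1: combined Q = 385.0 L/s; C = (361.0·14.00 + 24.00·303.0)/385.0 = 32.02 mg/L.
Outfall 2: combined Q = 390.7 L/s; C = (385.0·32.02 + 5.700·568.0)/390.7 = 39.84 mg/L.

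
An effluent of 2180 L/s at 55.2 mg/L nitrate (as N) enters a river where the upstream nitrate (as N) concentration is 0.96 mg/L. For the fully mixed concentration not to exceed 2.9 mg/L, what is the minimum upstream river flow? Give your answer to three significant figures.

58800 L/s

Set C_mix = 2.9: (Q·0.9600 + 2180·55.20) / (Q + 2180) = 2.9
→ Q = 2180·(55.20 − 2.9)/(2.9 − 0.9600) = 58770 L/s.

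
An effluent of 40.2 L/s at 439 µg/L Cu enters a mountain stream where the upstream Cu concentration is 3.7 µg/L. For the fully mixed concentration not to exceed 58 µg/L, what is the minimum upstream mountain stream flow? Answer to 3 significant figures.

Set C_mix = 58: (Q·3.700 + 40.20·439.0) / (Q + 40.20) = 58
→ Q = 40.20·(439.0 − 58)/(58 − 3.700) = 282.1 L/s.

282 L/s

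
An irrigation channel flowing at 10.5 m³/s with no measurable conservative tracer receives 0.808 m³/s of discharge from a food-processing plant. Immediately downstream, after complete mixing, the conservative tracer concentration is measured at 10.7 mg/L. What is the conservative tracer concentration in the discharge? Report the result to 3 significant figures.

150 mg/L

Mass balance: 10.50·0 + 0.8080·Cₑ = 11.31·10.70
→ Cₑ = (11.31·10.70 − 10.50·0) / 0.8080 = 149.7 mg/L.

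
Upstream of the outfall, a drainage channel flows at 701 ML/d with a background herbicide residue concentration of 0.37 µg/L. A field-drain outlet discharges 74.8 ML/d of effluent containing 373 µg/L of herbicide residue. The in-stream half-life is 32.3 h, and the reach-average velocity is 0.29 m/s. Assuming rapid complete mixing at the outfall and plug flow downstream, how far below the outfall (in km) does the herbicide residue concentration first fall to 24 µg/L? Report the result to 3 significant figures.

20.1 km

Conservation of mass: C = (701.0·0.3700 + 74.80·373.0) / 775.8 = 28160/775.8 = 36.30 µg/L.
Half-life 32.3 h → k = ln 2 / 32.3 = 0.02146 h⁻¹ = 0.5150 d⁻¹.
Set 36.30·exp(−k·t) = 24 → t = ln(36.30/24)/k = 69400 s = 19.28 h.
Distance = v·t = 0.29·69400 = 20130 m = 20.13 km.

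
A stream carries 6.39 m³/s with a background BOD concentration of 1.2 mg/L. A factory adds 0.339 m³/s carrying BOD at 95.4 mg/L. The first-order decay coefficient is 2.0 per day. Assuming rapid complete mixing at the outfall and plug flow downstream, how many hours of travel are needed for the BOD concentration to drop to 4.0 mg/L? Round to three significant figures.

Conservation of mass: C = (6.390·1.200 + 0.3390·95.40) / 6.729 = 40.01/6.729 = 5.946 mg/L.
5.946·exp(−k·t) = 4.0 → t = ln(5.946/4.0)/k = 17120 s = 4.756 h.

4.76 h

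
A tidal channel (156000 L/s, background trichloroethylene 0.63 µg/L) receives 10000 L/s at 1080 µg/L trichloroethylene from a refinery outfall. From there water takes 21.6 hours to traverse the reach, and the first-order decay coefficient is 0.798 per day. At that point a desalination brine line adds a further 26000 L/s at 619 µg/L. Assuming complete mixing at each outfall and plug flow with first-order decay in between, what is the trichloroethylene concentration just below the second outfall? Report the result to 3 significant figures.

112 µg/L

Mass balance: C = (156000·0.6300 + 10000·1080) / 166000 = 10900000/166000 = 65.65 µg/L; combined flow 166000 L/s.
Applying C = C₀e^(−kt): 65.65 × 0.4876 = 32.01 µg/L.
At the second outfall, C = (166000·32.01 + 26000·619.0) / (166000 + 26000) = 111.5 µg/L.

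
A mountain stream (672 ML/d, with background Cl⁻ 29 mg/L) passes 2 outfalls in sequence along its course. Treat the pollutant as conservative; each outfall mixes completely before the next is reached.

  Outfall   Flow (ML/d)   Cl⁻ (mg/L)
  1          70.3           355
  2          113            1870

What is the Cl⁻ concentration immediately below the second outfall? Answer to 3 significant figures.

After outfall 1: Q = 672.0 + 70.30 = 742.3 ML/d; C = (672.0·29.00 + 70.30·355.0)/742.3 = 59.87 mg/L.
After outfall 2: Q = 742.3 + 113.0 = 855.3 ML/d; C = (742.3·59.87 + 113.0·1870)/855.3 = 299.0 mg/L.

299 mg/L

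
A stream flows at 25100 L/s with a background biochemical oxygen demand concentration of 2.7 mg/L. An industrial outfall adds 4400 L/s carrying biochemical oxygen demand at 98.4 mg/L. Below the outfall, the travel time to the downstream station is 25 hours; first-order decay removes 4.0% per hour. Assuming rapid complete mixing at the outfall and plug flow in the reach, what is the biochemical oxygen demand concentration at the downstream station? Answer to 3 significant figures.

6.12 mg/L

Conservation of mass: C = (25100·2.700 + 4400·98.40) / 29500 = 500700/29500 = 16.97 mg/L.
4.0%/h lost → k = −ln(1 − 0.04) = 0.04082 h⁻¹.
Decay over the reach: 16.97·exp(−kt) = 16.97·0.3604 = 6.117 mg/L.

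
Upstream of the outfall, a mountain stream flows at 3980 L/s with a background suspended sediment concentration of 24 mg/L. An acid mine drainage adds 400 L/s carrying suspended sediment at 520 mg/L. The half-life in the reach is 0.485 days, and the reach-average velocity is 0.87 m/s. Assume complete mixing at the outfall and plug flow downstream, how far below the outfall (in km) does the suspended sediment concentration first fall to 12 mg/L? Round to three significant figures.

Mixed concentration C = ΣQC/ΣQ = (3980·24.00 + 400.0·520.0) / 4380 = 303500/4380 = 69.30 mg/L.
Half-life 0.485 d → k = ln 2 / 0.485 = 1.429 d⁻¹.
Set 69.30·exp(−k·t) = 12 → t = ln(69.30/12)/k = 106000 s = 29.45 h.
Distance = v·t = 0.87·106000 = 92230 m = 92.23 km.

92.2 km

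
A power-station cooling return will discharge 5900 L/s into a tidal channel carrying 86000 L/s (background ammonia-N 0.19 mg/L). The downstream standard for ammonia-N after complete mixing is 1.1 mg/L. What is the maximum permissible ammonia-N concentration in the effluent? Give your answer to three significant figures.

At the limit, (Qr·Cr + Qe·Cₑ)/(Qr + Qe) = 1.1:
Cₑ = (91900·1.1 − 86000·0.1900) / 5900 = 14.36 mg/L.

14.4 mg/L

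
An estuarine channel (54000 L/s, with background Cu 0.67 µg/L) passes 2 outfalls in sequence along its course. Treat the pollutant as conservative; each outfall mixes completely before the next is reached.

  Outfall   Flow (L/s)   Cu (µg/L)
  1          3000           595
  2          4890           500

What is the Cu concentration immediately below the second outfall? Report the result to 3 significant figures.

Below outfall 1: Q → 57000 L/s, C = (54000·0.6700 + 3000·595.0)/57000 = 31.95 µg/L.
Below outfall 2: Q → 61890 L/s, C = (57000·31.95 + 4890·500.0)/61890 = 68.93 µg/L.

68.9 µg/L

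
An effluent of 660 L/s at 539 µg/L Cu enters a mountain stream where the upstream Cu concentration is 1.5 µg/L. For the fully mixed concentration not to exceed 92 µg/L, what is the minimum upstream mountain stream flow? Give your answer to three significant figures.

3260 L/s

Set C_mix = 92: (Q·1.500 + 660.0·539.0) / (Q + 660.0) = 92
→ Q = 660.0·(539.0 − 92)/(92 − 1.500) = 3260 L/s.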